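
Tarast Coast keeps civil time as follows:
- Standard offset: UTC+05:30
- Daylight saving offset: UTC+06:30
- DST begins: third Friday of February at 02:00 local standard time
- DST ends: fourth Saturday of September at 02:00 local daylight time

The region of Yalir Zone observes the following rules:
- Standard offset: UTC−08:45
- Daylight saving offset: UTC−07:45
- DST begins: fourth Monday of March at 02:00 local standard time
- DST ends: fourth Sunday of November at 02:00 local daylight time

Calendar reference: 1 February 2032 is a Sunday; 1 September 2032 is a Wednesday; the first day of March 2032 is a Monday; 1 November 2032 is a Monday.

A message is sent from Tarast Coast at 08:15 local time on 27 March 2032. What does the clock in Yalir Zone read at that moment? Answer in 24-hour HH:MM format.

1 February 2032 is a Sunday, so the first Friday is February 6 and the third is February 20.
1 September 2032 is a Wednesday, so the first Saturday is September 4 and the fourth is September 25.
27 March 2032 lies within the daylight-saving period (20 February – 25 September), so Tarast Coast is on daylight time, UTC+06:30.
08:15 Tarast Coast − 6h30m = 01:45 UTC.
1 March 2032 is a Monday, so the first Monday is March 1 and the fourth is March 22.
1 November 2032 is a Monday, so the first Sunday is November 7 and the fourth is November 28.
At the standard offset (UTC−08:45), 01:45 UTC − 8h45m = 17:00 Yalir Zone standard time (rolling into the previous day, 26 March 2032).
The standard-time date in Yalir Zone, 26 March 2032, falls between 22 March and 28 November, so daylight saving is in effect and Yalir Zone is at UTC−07:45.
01:45 UTC − 7h45m = 18:00 Yalir Zone (rolling into the previous day, 26 March 2032).

18:00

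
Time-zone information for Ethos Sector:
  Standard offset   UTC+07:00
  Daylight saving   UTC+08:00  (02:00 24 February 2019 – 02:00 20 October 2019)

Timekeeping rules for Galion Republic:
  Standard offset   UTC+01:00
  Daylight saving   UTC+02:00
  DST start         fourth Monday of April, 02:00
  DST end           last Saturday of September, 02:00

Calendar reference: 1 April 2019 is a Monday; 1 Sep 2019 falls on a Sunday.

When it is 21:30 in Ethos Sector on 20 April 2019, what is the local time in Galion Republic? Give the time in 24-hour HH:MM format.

20 April 2019 falls between 24 February and 20 October, so daylight saving is in effect and Ethos Sector is at UTC+08:00.
21:30 Ethos Sector − 8h = 13:30 UTC.
1 April 2019 is a Monday, so the first Monday is April 1 and the fourth is April 22.
1 September 2019 is a Sunday, so Saturdays fall on 7, 14, 21, 28; the last is September 28.
At the standard offset (UTC+01:00), 13:30 UTC + 1h = 14:30 Galion Republic standard time.
Daylight saving runs 22 April – 28 September; the standard-time date in Galion Republic, 20 April 2019, is outside that window, so Galion Republic is on standard time at UTC+01:00.
13:30 UTC + 1h = 14:30 Galion Republic.

14:30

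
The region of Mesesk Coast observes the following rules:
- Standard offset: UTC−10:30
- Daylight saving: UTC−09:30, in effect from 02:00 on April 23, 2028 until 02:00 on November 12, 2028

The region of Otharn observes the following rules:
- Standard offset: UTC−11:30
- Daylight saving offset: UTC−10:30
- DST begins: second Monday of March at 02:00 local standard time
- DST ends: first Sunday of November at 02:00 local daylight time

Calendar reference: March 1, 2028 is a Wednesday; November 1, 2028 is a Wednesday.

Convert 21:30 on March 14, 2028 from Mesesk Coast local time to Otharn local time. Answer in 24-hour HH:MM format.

21:30

March 14, 2028 does not fall between 23 April and 12 November, so daylight saving is not in effect and Mesesk Coast is at UTC−10:30.
21:30 Mesesk Coast + 10h30m = 08:00 UTC (rolling into the next day, 15 March 2028).
1 March 2028 is a Wednesday, so the first Monday is March 6 and the second is March 13.
1 November 2028 is a Wednesday, so the first Sunday is November 5.
At the standard offset (UTC−11:30), 08:00 UTC − 11h30m = 20:30 Otharn standard time (rolling into the previous day, 14 March 2028).
The standard-time date in Otharn, March 14, 2028, falls between 13 March and 5 November, so daylight saving is in effect and Otharn is at UTC−10:30.
08:00 UTC − 10h30m = 21:30 Otharn (rolling into the previous day, 14 March 2028).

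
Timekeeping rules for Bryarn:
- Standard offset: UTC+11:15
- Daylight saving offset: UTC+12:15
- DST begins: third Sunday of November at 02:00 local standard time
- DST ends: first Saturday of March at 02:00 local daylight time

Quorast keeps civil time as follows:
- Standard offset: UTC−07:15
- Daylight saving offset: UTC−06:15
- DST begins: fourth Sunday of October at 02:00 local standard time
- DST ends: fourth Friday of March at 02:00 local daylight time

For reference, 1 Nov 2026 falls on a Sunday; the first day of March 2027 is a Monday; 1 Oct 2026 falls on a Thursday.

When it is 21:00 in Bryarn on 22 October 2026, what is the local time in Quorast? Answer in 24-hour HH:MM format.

02:30

1 November 2026 is a Sunday, so the first Sunday is November 1 and the third is November 15.
1 March 2027 is a Monday, so the first Saturday is March 6.
22 October 2026 does not fall between 15 November 2026 and 6 March 2027, so daylight saving is not in effect and Bryarn is at UTC+11:15.
21:00 Bryarn − 11h15m = 09:45 UTC.
1 October 2026 is a Thursday, so the first Sunday is October 4 and the fourth is October 25.
1 March 2027 is a Monday, so the first Friday is March 5 and the fourth is March 26.
At the standard offset (UTC−07:15), 09:45 UTC − 7h15m = 02:30 Quorast standard time.
Daylight saving runs 25 October 2026 – 26 March 2027; the standard-time date in Quorast, 22 October 2026, is outside that window, so Quorast is on standard time at UTC−07:15.
09:45 UTC − 7h15m = 02:30 Quorast.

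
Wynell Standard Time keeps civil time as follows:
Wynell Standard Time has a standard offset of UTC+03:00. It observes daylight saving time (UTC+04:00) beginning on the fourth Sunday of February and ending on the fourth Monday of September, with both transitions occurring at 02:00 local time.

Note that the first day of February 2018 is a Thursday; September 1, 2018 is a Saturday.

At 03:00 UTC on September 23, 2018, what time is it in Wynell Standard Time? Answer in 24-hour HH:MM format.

07:00

1 February 2018 is a Thursday, so the first Sunday is February 4 and the fourth is February 25.
1 September 2018 is a Saturday, so the first Monday is September 3 and the fourth is September 24.
At the standard offset (UTC+03:00), 03:00 UTC + 3h = 06:00 Wynell Standard Time standard time.
Daylight saving runs 25 February – 24 September; the standard-time date in Wynell Standard Time, September 23, 2018, is inside that window, so Wynell Standard Time is at UTC+04:00.
03:00 UTC + 4h = 07:00 local.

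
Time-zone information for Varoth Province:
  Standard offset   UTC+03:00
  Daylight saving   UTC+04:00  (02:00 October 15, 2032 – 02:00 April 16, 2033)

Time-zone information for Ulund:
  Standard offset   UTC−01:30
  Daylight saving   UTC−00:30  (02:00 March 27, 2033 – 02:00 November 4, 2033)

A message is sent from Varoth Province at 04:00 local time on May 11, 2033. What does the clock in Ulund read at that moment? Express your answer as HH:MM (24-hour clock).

May 11, 2033 does not fall between 15 October 2032 and 16 April 2033, so daylight saving is not in effect and Varoth Province is at UTC+03:00.
04:00 Varoth Province − 3h = 01:00 UTC.
At the standard offset (UTC−01:30), 01:00 UTC − 1h30m = 23:30 Ulund standard time (rolling into the previous day, 10 May 2033).
The standard-time date in Ulund, May 10, 2033, falls between 27 March and 4 November, so daylight saving is in effect and Ulund is at UTC−00:30.
01:00 UTC − 0h30m = 00:30 Ulund.

00:30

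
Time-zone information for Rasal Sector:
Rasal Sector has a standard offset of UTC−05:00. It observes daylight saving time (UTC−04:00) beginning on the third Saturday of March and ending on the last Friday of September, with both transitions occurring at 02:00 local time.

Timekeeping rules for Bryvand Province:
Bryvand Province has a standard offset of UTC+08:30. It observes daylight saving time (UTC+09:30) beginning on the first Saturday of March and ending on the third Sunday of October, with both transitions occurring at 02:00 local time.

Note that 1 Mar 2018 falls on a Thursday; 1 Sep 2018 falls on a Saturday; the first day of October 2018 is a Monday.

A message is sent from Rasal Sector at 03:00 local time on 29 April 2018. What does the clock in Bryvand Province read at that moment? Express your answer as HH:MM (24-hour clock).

16:30

1 March 2018 is a Thursday, so the first Saturday is March 3 and the third is March 17.
1 September 2018 is a Saturday, so Fridays fall on 7, 14, 21, 28; the last is September 28.
29 April 2018 lies within the daylight-saving period (17 March – 28 September), so Rasal Sector is on daylight time, UTC−04:00.
03:00 Rasal Sector + 4h = 07:00 UTC.
1 March 2018 is a Thursday, so the first Saturday is March 3.
1 October 2018 is a Monday, so the first Sunday is October 7 and the third is October 21.
At the standard offset (UTC+08:30), 07:00 UTC + 8h30m = 15:30 Bryvand Province standard time.
The standard-time date in Bryvand Province, 29 April 2018, lies within the daylight-saving period (3 March – 21 October), so Bryvand Province is on daylight time, UTC+09:30.
07:00 UTC + 9h30m = 16:30 Bryvand Province.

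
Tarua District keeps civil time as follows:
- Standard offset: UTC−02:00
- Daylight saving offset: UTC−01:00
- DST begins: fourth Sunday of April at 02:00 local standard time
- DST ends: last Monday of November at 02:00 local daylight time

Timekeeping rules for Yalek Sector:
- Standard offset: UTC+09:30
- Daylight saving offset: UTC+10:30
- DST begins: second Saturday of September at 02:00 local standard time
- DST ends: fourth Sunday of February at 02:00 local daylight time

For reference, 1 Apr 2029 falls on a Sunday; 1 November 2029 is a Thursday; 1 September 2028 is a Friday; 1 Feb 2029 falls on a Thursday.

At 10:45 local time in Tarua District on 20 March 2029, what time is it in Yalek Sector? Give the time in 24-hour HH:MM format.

22:15

1 April 2029 is a Sunday, so the first Sunday is April 1 and the fourth is April 22.
1 November 2029 is a Thursday, so Mondays fall on 5, 12, 19, 26; the last is November 26.
20 March 2029 is outside the daylight-saving period (22 April – 26 November), so Tarua District is on standard time, UTC−02:00.
10:45 Tarua District + 2h = 12:45 UTC.
1 September 2028 is a Friday, so the first Saturday is September 2 and the second is September 9.
1 February 2029 is a Thursday, so the first Sunday is February 4 and the fourth is February 25.
At the standard offset (UTC+09:30), 12:45 UTC + 9h30m = 22:15 Yalek Sector standard time.
The standard-time date in Yalek Sector, 20 March 2029, does not fall between 9 September 2028 and 25 February 2029, so daylight saving is not in effect and Yalek Sector is at UTC+09:30.
12:45 UTC + 9h30m = 22:15 Yalek Sector.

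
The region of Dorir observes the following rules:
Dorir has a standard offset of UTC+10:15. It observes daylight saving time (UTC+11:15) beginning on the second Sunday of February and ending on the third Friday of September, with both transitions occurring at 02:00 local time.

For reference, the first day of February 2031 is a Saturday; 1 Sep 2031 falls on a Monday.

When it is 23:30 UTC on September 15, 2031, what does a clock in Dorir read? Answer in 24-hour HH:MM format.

1 February 2031 is a Saturday, so the first Sunday is February 2 and the second is February 9.
1 September 2031 is a Monday, so the first Friday is September 5 and the third is September 19.
At the standard offset (UTC+10:15), 23:30 UTC + 10h15m = 09:45 Dorir standard time (rolling into the next day, 16 September 2031).
Daylight saving runs 9 February – 19 September; the standard-time date in Dorir, September 16, 2031, is inside that window, so Dorir is at UTC+11:15.
23:30 UTC + 11h15m = 10:45 local (rolling into the next day, 16 September 2031).

10:45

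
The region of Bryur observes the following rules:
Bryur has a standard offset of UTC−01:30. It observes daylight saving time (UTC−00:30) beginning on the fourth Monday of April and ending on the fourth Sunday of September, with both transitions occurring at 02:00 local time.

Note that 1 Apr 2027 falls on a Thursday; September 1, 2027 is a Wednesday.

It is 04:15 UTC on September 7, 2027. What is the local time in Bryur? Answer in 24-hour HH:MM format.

03:45

1 April 2027 is a Thursday, so the first Monday is April 5 and the fourth is April 26.
1 September 2027 is a Wednesday, so the first Sunday is September 5 and the fourth is September 26.
At the standard offset (UTC−01:30), 04:15 UTC − 1h30m = 02:45 Bryur standard time.
Daylight saving runs 26 April – 26 September; the standard-time date in Bryur, September 7, 2027, is inside that window, so Bryur is at UTC−00:30.
04:15 UTC − 0h30m = 03:45 local.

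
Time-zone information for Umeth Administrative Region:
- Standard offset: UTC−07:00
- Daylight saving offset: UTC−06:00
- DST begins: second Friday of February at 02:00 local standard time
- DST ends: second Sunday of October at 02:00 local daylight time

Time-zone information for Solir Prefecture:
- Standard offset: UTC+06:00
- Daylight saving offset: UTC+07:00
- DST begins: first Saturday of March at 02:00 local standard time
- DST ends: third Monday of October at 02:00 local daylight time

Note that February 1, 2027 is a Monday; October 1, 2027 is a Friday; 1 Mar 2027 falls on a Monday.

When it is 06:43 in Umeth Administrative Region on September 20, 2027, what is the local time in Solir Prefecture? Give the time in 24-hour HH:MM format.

1 February 2027 is a Monday, so the first Friday is February 5 and the second is February 12.
1 October 2027 is a Friday, so the first Sunday is October 3 and the second is October 10.
September 20, 2027 lies within the daylight-saving period (12 February – 10 October), so Umeth Administrative Region is on daylight time, UTC−06:00.
06:43 Umeth Administrative Region + 6h = 12:43 UTC.
1 March 2027 is a Monday, so the first Saturday is March 6.
1 October 2027 is a Friday, so the first Monday is October 4 and the third is October 18.
At the standard offset (UTC+06:00), 12:43 UTC + 6h = 18:43 Solir Prefecture standard time.
The standard-time date in Solir Prefecture, September 20, 2027, lies within the daylight-saving period (6 March – 18 October), so Solir Prefecture is on daylight time, UTC+07:00.
12:43 UTC + 7h = 19:43 Solir Prefecture.

19:43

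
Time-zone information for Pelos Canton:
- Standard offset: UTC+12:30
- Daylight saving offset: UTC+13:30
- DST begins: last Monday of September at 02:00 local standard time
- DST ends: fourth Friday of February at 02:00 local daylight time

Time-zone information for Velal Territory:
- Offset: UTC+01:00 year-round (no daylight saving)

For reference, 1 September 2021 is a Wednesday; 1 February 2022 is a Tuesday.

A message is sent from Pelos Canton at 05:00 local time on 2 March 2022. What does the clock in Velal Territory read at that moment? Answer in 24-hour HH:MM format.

17:30

1 September 2021 is a Wednesday, so Mondays fall on 6, 13, 20, 27; the last is September 27.
1 February 2022 is a Tuesday, so the first Friday is February 4 and the fourth is February 25.
2 March 2022 does not fall between 27 September 2021 and 25 February 2022, so daylight saving is not in effect and Pelos Canton is at UTC+12:30.
05:00 Pelos Canton − 12h30m = 16:30 UTC (rolling into the previous day, 1 March 2022).
Velal Territory has no daylight saving, so its offset is UTC+01:00 year-round.
16:30 UTC + 1h = 17:30 Velal Territory.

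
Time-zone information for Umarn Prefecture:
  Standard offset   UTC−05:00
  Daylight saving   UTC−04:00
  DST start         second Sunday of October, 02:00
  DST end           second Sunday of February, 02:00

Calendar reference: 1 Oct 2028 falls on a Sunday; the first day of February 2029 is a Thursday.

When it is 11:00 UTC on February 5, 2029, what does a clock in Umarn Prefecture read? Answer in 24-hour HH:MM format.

07:00

1 October 2028 is a Sunday, so the first Sunday is October 1 and the second is October 8.
1 February 2029 is a Thursday, so the first Sunday is February 4 and the second is February 11.
At the standard offset (UTC−05:00), 11:00 UTC − 5h = 06:00 Umarn Prefecture standard time.
Daylight saving runs 8 October 2028 – 11 February 2029; the standard-time date in Umarn Prefecture, February 5, 2029, is inside that window, so Umarn Prefecture is at UTC−04:00.
11:00 UTC − 4h = 07:00 local.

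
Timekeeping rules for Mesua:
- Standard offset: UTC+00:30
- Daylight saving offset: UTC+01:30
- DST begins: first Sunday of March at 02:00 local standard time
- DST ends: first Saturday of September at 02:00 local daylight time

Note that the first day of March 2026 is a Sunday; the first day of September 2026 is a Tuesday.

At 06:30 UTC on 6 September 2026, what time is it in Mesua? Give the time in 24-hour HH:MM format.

1 March 2026 is a Sunday, so the first Sunday is March 1.
1 September 2026 is a Tuesday, so the first Saturday is September 5.
At the standard offset (UTC+00:30), 06:30 UTC + 0h30m = 07:00 Mesua standard time.
Daylight saving runs 1 March – 5 September; the standard-time date in Mesua, 6 September 2026, is outside that window, so Mesua is on standard time at UTC+00:30.
06:30 UTC + 0h30m = 07:00 local.

07:00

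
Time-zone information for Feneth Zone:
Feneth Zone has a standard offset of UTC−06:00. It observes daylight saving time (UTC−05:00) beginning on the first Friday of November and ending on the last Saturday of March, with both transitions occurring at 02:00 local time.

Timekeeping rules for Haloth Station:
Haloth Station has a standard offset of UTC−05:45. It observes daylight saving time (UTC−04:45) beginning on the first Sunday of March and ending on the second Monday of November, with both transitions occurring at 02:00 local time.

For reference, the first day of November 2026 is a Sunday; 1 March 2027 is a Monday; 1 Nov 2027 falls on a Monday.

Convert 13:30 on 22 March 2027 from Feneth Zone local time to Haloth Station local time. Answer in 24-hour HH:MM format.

13:45

1 November 2026 is a Sunday, so the first Friday is November 6.
1 March 2027 is a Monday, so Saturdays fall on 6, 13, 20, 27; the last is March 27.
Daylight saving runs 6 November 2026 – 27 March 2027; 22 March 2027 is inside that window, so Feneth Zone is at UTC−05:00.
13:30 Feneth Zone + 5h = 18:30 UTC.
1 March 2027 is a Monday, so the first Sunday is March 7.
1 November 2027 is a Monday, so the first Monday is November 1 and the second is November 8.
At the standard offset (UTC−05:45), 18:30 UTC − 5h45m = 12:45 Haloth Station standard time.
The standard-time date in Haloth Station, 22 March 2027, lies within the daylight-saving period (7 March – 8 November), so Haloth Station is on daylight time, UTC−04:45.
18:30 UTC − 4h45m = 13:45 Haloth Station.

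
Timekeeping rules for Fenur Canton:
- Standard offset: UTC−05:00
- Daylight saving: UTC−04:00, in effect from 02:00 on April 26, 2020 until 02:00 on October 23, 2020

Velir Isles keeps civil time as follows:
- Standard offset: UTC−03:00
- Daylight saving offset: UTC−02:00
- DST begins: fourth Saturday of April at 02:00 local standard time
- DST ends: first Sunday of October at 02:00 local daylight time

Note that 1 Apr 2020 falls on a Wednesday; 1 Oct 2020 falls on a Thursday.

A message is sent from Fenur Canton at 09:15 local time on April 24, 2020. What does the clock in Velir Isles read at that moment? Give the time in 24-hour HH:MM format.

11:15

April 24, 2020 is outside the daylight-saving period (26 April – 23 October), so Fenur Canton is on standard time, UTC−05:00.
09:15 Fenur Canton + 5h = 14:15 UTC.
1 April 2020 is a Wednesday, so the first Saturday is April 4 and the fourth is April 25.
1 October 2020 is a Thursday, so the first Sunday is October 4.
At the standard offset (UTC−03:00), 14:15 UTC − 3h = 11:15 Velir Isles standard time.
The standard-time date in Velir Isles, April 24, 2020, is outside the daylight-saving period (25 April – 4 October), so Velir Isles is on standard time, UTC−03:00.
14:15 UTC − 3h = 11:15 Velir Isles.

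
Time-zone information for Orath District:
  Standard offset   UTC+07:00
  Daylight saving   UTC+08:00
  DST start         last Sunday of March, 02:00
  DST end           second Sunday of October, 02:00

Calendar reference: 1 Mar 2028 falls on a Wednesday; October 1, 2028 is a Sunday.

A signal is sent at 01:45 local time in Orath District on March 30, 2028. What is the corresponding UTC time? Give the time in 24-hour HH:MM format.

17:45

1 March 2028 is a Wednesday, so Sundays fall on 5, 12, 19, 26; the last is March 26.
1 October 2028 is a Sunday, so the first Sunday is October 1 and the second is October 8.
March 30, 2028 falls between 26 March and 8 October, so daylight saving is in effect and Orath District is at UTC+08:00.
01:45 local − 8h = 17:45 UTC (rolling into the previous day, 29 March 2028).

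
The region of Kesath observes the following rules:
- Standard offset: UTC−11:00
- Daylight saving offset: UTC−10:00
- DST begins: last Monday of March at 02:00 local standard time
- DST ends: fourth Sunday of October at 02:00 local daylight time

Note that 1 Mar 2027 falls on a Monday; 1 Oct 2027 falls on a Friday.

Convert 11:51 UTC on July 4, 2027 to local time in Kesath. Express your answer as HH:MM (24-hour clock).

1 March 2027 is a Monday, so Mondays fall on 1, 8, 15, 22, 29; the last is March 29.
1 October 2027 is a Friday, so the first Sunday is October 3 and the fourth is October 24.
At the standard offset (UTC−11:00), 11:51 UTC − 11h = 00:51 Kesath standard time.
The standard-time date in Kesath, July 4, 2027, lies within the daylight-saving period (29 March – 24 October), so Kesath is on daylight time, UTC−10:00.
11:51 UTC − 10h = 01:51 local.

01:51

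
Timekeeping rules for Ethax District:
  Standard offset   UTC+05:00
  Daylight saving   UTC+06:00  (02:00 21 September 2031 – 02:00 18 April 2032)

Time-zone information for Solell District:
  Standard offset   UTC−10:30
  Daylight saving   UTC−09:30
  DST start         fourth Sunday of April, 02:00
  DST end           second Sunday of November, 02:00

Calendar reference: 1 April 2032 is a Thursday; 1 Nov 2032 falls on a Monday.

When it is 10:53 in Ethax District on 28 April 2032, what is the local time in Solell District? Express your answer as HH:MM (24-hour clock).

Daylight saving runs 21 September 2031 – 18 April 2032; 28 April 2032 is outside that window, so Ethax District is on standard time at UTC+05:00.
10:53 Ethax District − 5h = 05:53 UTC.
1 April 2032 is a Thursday, so the first Sunday is April 4 and the fourth is April 25.
1 November 2032 is a Monday, so the first Sunday is November 7 and the second is November 14.
At the standard offset (UTC−10:30), 05:53 UTC − 10h30m = 19:23 Solell District standard time (rolling into the previous day, 27 April 2032).
The standard-time date in Solell District, 27 April 2032, lies within the daylight-saving period (25 April – 14 November), so Solell District is on daylight time, UTC−09:30.
05:53 UTC − 9h30m = 20:23 Solell District (rolling into the previous day, 27 April 2032).

20:23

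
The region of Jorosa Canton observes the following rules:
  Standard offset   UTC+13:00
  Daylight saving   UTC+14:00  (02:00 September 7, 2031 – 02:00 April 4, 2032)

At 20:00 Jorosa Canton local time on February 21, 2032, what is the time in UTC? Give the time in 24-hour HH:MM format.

February 21, 2032 falls between 7 September 2031 and 4 April 2032, so daylight saving is in effect and Jorosa Canton is at UTC+14:00.
20:00 local − 14h = 06:00 UTC.

06:00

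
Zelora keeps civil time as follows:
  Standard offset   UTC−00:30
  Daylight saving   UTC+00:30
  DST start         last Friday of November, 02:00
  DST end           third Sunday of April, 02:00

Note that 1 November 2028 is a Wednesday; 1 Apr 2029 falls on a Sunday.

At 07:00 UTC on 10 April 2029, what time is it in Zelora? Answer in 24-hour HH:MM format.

07:30

1 November 2028 is a Wednesday, so Fridays fall on 3, 10, 17, 24; the last is November 24.
1 April 2029 is a Sunday, so the first Sunday is April 1 and the third is April 15.
At the standard offset (UTC−00:30), 07:00 UTC − 0h30m = 06:30 Zelora standard time.
The standard-time date in Zelora, 10 April 2029, lies within the daylight-saving period (24 November 2028 – 15 April 2029), so Zelora is on daylight time, UTC+00:30.
07:00 UTC + 0h30m = 07:30 local.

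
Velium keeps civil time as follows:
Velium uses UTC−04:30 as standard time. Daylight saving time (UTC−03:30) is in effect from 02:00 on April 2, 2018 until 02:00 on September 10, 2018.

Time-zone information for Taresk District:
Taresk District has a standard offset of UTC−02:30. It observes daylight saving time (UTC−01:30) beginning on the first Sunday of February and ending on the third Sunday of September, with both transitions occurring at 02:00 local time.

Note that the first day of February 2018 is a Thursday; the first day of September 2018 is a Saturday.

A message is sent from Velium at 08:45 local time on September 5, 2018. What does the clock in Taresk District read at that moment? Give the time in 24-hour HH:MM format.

Daylight saving runs 2 April – 10 September; September 5, 2018 is inside that window, so Velium is at UTC−03:30.
08:45 Velium + 3h30m = 12:15 UTC.
1 February 2018 is a Thursday, so the first Sunday is February 4.
1 September 2018 is a Saturday, so the first Sunday is September 2 and the third is September 16.
At the standard offset (UTC−02:30), 12:15 UTC − 2h30m = 09:45 Taresk District standard time.
Daylight saving runs 4 February – 16 September; the standard-time date in Taresk District, September 5, 2018, is inside that window, so Taresk District is at UTC−01:30.
12:15 UTC − 1h30m = 10:45 Taresk District.

10:45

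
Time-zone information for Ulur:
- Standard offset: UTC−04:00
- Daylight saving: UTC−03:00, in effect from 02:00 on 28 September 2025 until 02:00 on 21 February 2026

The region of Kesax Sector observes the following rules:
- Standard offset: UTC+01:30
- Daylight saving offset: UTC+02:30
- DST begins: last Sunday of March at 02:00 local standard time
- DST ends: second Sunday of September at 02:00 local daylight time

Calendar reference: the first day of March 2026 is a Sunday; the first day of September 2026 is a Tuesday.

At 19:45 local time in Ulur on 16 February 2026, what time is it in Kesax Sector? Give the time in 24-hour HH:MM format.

00:15

16 February 2026 lies within the daylight-saving period (28 September 2025 – 21 February 2026), so Ulur is on daylight time, UTC−03:00.
19:45 Ulur + 3h = 22:45 UTC.
1 March 2026 is a Sunday, so Sundays fall on 1, 8, 15, 22, 29; the last is March 29.
1 September 2026 is a Tuesday, so the first Sunday is September 6 and the second is September 13.
At the standard offset (UTC+01:30), 22:45 UTC + 1h30m = 00:15 Kesax Sector standard time (rolling into the next day, 17 February 2026).
The standard-time date in Kesax Sector, 17 February 2026, does not fall between 29 March and 13 September, so daylight saving is not in effect and Kesax Sector is at UTC+01:30.
22:45 UTC + 1h30m = 00:15 Kesax Sector (rolling into the next day, 17 February 2026).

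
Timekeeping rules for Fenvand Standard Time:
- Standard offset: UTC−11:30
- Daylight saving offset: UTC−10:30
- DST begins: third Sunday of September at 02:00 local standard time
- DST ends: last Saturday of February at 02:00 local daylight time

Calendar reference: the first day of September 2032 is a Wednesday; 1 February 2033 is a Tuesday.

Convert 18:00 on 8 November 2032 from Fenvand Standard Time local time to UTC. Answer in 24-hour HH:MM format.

04:30

1 September 2032 is a Wednesday, so the first Sunday is September 5 and the third is September 19.
1 February 2033 is a Tuesday, so Saturdays fall on 5, 12, 19, 26; the last is February 26.
8 November 2032 falls between 19 September 2032 and 26 February 2033, so daylight saving is in effect and Fenvand Standard Time is at UTC−10:30.
18:00 local + 10h30m = 04:30 UTC (rolling into the next day, 9 November 2032).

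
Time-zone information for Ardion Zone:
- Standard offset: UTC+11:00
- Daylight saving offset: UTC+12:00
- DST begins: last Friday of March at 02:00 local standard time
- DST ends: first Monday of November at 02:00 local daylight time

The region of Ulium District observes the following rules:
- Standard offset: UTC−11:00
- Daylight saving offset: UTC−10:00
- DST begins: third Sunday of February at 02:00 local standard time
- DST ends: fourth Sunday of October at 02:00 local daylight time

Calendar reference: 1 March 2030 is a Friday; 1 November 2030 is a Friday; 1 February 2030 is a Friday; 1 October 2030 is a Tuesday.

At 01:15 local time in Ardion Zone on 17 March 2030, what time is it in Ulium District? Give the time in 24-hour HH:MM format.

1 March 2030 is a Friday, so Fridays fall on 1, 8, 15, 22, 29; the last is March 29.
1 November 2030 is a Friday, so the first Monday is November 4.
Daylight saving runs 29 March – 4 November; 17 March 2030 is outside that window, so Ardion Zone is on standard time at UTC+11:00.
01:15 Ardion Zone − 11h = 14:15 UTC (rolling into the previous day, 16 March 2030).
1 February 2030 is a Friday, so the first Sunday is February 3 and the third is February 17.
1 October 2030 is a Tuesday, so the first Sunday is October 6 and the fourth is October 27.
At the standard offset (UTC−11:00), 14:15 UTC − 11h = 03:15 Ulium District standard time.
The standard-time date in Ulium District, 16 March 2030, lies within the daylight-saving period (17 February – 27 October), so Ulium District is on daylight time, UTC−10:00.
14:15 UTC − 10h = 04:15 Ulium District.

04:15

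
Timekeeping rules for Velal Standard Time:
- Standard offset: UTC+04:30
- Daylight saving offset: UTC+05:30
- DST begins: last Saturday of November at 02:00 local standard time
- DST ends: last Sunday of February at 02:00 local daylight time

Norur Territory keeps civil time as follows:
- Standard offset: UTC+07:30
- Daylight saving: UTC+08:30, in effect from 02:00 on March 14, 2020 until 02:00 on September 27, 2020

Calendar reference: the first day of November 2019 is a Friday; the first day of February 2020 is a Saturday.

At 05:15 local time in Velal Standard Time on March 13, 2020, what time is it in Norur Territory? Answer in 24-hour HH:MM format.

08:15

1 November 2019 is a Friday, so Saturdays fall on 2, 9, 16, 23, 30; the last is November 30.
1 February 2020 is a Saturday, so Sundays fall on 2, 9, 16, 23; the last is February 23.
March 13, 2020 does not fall between 30 November 2019 and 23 February 2020, so daylight saving is not in effect and Velal Standard Time is at UTC+04:30.
05:15 Velal Standard Time − 4h30m = 00:45 UTC.
At the standard offset (UTC+07:30), 00:45 UTC + 7h30m = 08:15 Norur Territory standard time.
Daylight saving runs 14 March – 27 September; the standard-time date in Norur Territory, March 13, 2020, is outside that window, so Norur Territory is on standard time at UTC+07:30.
00:45 UTC + 7h30m = 08:15 Norur Territory.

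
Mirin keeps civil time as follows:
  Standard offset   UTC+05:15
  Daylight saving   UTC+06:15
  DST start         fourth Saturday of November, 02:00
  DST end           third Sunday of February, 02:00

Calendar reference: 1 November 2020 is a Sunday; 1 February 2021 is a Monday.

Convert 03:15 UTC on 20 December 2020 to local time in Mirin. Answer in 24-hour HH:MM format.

09:30

1 November 2020 is a Sunday, so the first Saturday is November 7 and the fourth is November 28.
1 February 2021 is a Monday, so the first Sunday is February 7 and the third is February 21.
At the standard offset (UTC+05:15), 03:15 UTC + 5h15m = 08:30 Mirin standard time.
The standard-time date in Mirin, 20 December 2020, lies within the daylight-saving period (28 November 2020 – 21 February 2021), so Mirin is on daylight time, UTC+06:15.
03:15 UTC + 6h15m = 09:30 local.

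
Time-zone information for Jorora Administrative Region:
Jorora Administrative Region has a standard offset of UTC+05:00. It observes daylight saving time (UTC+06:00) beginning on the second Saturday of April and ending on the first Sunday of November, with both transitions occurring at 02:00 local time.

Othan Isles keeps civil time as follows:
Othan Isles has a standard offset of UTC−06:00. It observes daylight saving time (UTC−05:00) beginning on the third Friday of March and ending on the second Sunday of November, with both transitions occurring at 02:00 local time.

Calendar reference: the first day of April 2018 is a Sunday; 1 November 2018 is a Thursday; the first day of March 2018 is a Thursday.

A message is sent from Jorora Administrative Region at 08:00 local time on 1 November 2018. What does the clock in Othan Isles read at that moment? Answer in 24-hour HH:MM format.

21:00

1 April 2018 is a Sunday, so the first Saturday is April 7 and the second is April 14.
1 November 2018 is a Thursday, so the first Sunday is November 4.
1 November 2018 falls between 14 April and 4 November, so daylight saving is in effect and Jorora Administrative Region is at UTC+06:00.
08:00 Jorora Administrative Region − 6h = 02:00 UTC.
1 March 2018 is a Thursday, so the first Friday is March 2 and the third is March 16.
1 November 2018 is a Thursday, so the first Sunday is November 4 and the second is November 11.
At the standard offset (UTC−06:00), 02:00 UTC − 6h = 20:00 Othan Isles standard time (rolling into the previous day, 31 October 2018).
The standard-time date in Othan Isles, 31 October 2018, falls between 16 March and 11 November, so daylight saving is in effect and Othan Isles is at UTC−05:00.
02:00 UTC − 5h = 21:00 Othan Isles (rolling into the previous day, 31 October 2018).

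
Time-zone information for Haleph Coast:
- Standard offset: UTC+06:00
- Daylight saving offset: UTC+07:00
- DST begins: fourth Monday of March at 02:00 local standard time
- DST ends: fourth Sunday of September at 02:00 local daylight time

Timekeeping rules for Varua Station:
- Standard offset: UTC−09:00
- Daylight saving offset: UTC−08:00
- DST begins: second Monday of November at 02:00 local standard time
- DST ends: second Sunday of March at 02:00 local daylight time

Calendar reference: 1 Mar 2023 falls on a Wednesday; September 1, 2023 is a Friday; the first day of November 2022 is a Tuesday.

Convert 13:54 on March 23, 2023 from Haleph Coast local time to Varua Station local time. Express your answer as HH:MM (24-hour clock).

22:54

1 March 2023 is a Wednesday, so the first Monday is March 6 and the fourth is March 27.
1 September 2023 is a Friday, so the first Sunday is September 3 and the fourth is September 24.
March 23, 2023 does not fall between 27 March and 24 September, so daylight saving is not in effect and Haleph Coast is at UTC+06:00.
13:54 Haleph Coast − 6h = 07:54 UTC.
1 November 2022 is a Tuesday, so the first Monday is November 7 and the second is November 14.
1 March 2023 is a Wednesday, so the first Sunday is March 5 and the second is March 12.
At the standard offset (UTC−09:00), 07:54 UTC − 9h = 22:54 Varua Station standard time (rolling into the previous day, 22 March 2023).
The standard-time date in Varua Station, March 22, 2023, is outside the daylight-saving period (14 November 2022 – 12 March 2023), so Varua Station is on standard time, UTC−09:00.
07:54 UTC − 9h = 22:54 Varua Station (rolling into the previous day, 22 March 2023).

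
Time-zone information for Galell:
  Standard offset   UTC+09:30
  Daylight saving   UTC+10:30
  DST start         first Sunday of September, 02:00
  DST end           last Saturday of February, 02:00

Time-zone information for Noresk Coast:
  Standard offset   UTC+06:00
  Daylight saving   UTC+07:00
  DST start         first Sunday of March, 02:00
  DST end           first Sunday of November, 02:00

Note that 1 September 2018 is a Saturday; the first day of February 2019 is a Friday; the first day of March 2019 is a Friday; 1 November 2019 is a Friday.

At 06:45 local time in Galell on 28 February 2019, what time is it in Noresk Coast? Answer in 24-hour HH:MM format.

03:15

1 September 2018 is a Saturday, so the first Sunday is September 2.
1 February 2019 is a Friday, so Saturdays fall on 2, 9, 16, 23; the last is February 23.
Daylight saving runs 2 September 2018 – 23 February 2019; 28 February 2019 is outside that window, so Galell is on standard time at UTC+09:30.
06:45 Galell − 9h30m = 21:15 UTC (rolling into the previous day, 27 February 2019).
1 March 2019 is a Friday, so the first Sunday is March 3.
1 November 2019 is a Friday, so the first Sunday is November 3.
At the standard offset (UTC+06:00), 21:15 UTC + 6h = 03:15 Noresk Coast standard time (rolling into the next day, 28 February 2019).
The standard-time date in Noresk Coast, 28 February 2019, does not fall between 3 March and 3 November, so daylight saving is not in effect and Noresk Coast is at UTC+06:00.
21:15 UTC + 6h = 03:15 Noresk Coast (rolling into the next day, 28 February 2019).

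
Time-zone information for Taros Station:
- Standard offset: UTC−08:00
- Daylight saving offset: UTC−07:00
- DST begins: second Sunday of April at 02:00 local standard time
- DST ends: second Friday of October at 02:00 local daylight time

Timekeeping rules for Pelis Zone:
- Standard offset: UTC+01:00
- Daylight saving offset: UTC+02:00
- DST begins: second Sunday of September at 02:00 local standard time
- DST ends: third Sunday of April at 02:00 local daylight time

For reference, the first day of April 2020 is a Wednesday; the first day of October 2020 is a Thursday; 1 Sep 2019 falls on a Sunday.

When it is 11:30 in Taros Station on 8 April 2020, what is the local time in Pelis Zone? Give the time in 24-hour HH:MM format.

1 April 2020 is a Wednesday, so the first Sunday is April 5 and the second is April 12.
1 October 2020 is a Thursday, so the first Friday is October 2 and the second is October 9.
8 April 2020 does not fall between 12 April and 9 October, so daylight saving is not in effect and Taros Station is at UTC−08:00.
11:30 Taros Station + 8h = 19:30 UTC.
1 September 2019 is a Sunday, so the first Sunday is September 1 and the second is September 8.
1 April 2020 is a Wednesday, so the first Sunday is April 5 and the third is April 19.
At the standard offset (UTC+01:00), 19:30 UTC + 1h = 20:30 Pelis Zone standard time.
The standard-time date in Pelis Zone, 8 April 2020, lies within the daylight-saving period (8 September 2019 – 19 April 2020), so Pelis Zone is on daylight time, UTC+02:00.
19:30 UTC + 2h = 21:30 Pelis Zone.

21:30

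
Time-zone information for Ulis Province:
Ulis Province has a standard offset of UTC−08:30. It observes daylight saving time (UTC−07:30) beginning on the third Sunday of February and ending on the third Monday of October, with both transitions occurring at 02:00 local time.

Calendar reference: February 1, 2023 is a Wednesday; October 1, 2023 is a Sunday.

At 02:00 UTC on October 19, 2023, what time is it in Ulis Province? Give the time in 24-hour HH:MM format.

17:30

1 February 2023 is a Wednesday, so the first Sunday is February 5 and the third is February 19.
1 October 2023 is a Sunday, so the first Monday is October 2 and the third is October 16.
At the standard offset (UTC−08:30), 02:00 UTC − 8h30m = 17:30 Ulis Province standard time (rolling into the previous day, 18 October 2023).
The standard-time date in Ulis Province, October 18, 2023, does not fall between 19 February and 16 October, so daylight saving is not in effect and Ulis Province is at UTC−08:30.
02:00 UTC − 8h30m = 17:30 local (rolling into the previous day, 18 October 2023).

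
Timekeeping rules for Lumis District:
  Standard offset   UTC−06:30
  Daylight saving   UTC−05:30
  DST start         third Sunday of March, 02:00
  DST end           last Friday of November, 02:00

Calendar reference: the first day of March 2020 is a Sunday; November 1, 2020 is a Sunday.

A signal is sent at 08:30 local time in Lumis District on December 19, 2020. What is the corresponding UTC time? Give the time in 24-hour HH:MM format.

15:00

1 March 2020 is a Sunday, so the first Sunday is March 1 and the third is March 15.
1 November 2020 is a Sunday, so Fridays fall on 6, 13, 20, 27; the last is November 27.
December 19, 2020 is outside the daylight-saving period (15 March – 27 November), so Lumis District is on standard time, UTC−06:30.
08:30 local + 6h30m = 15:00 UTC.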